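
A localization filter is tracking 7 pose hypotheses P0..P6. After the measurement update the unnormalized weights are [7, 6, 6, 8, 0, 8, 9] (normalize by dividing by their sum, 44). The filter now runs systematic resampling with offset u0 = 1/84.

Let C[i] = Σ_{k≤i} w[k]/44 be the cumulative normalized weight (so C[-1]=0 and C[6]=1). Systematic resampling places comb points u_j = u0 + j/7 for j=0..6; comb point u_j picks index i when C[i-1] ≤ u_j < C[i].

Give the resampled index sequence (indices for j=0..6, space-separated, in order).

C = [7/44, 13/44, 19/44, 27/44, 27/44, 35/44, 1]
j=0: u_0=1/84 ∈ [0, 7/44) → index 0
j=1: u_1=13/84 ∈ [0, 7/44) → index 0
j=2: u_2=25/84 ∈ [13/44, 19/44) → index 2
j=3: u_3=37/84 ∈ [19/44, 27/44) → index 3
j=4: u_4=7/12 ∈ [19/44, 27/44) → index 3
j=5: u_5=61/84 ∈ [27/44, 35/44) → index 5
j=6: u_6=73/84 ∈ [35/44, 1) → index 6

0 0 2 3 3 5 6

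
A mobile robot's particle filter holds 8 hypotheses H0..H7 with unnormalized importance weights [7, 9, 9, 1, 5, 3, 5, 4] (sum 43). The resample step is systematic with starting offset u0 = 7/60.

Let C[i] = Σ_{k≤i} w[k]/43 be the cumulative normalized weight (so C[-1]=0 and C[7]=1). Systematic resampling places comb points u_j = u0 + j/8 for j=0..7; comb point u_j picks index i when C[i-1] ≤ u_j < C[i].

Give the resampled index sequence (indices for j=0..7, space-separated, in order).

0 1 1 2 4 5 6 7

C = [7/43, 16/43, 25/43, 26/43, 31/43, 34/43, 39/43, 1]
j=0: u_0=7/60 ∈ [0, 7/43) → index 0
j=1: u_1=29/120 ∈ [7/43, 16/43) → index 1
j=2: u_2=11/30 ∈ [7/43, 16/43) → index 1
j=3: u_3=59/120 ∈ [16/43, 25/43) → index 2
j=4: u_4=37/60 ∈ [26/43, 31/43) → index 4
j=5: u_5=89/120 ∈ [31/43, 34/43) → index 5
j=6: u_6=13/15 ∈ [34/43, 39/43) → index 6
j=7: u_7=119/120 ∈ [39/43, 1) → index 7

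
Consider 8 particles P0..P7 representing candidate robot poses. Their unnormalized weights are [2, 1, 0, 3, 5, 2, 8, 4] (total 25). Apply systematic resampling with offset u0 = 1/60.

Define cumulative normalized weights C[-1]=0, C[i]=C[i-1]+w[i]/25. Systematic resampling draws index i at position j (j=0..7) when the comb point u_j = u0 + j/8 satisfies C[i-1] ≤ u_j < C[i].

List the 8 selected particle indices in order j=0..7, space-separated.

C = [2/25, 3/25, 3/25, 6/25, 11/25, 13/25, 21/25, 1]
j=0: u_0=1/60 ∈ [0, 2/25) → index 0
j=1: u_1=17/120 ∈ [3/25, 6/25) → index 3
j=2: u_2=4/15 ∈ [6/25, 11/25) → index 4
j=3: u_3=47/120 ∈ [6/25, 11/25) → index 4
j=4: u_4=31/60 ∈ [11/25, 13/25) → index 5
j=5: u_5=77/120 ∈ [13/25, 21/25) → index 6
j=6: u_6=23/30 ∈ [13/25, 21/25) → index 6
j=7: u_7=107/120 ∈ [21/25, 1) → index 7

0 3 4 4 5 6 6 7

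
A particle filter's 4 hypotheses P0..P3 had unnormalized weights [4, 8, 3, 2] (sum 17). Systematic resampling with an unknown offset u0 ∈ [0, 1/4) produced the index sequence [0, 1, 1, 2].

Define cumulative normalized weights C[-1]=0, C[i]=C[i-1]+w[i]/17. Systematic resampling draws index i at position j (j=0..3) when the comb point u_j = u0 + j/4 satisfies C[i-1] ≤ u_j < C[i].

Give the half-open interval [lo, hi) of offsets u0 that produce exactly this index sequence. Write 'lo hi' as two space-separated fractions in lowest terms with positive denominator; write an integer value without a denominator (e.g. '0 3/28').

0 9/68

C = [4/17, 12/17, 15/17, 1]
j=0 picked index 0: u0 ∈ [0, 4/17)
j=1 picked index 1: u0 ∈ [-1/68, 31/68)
j=2 picked index 1: u0 ∈ [-9/34, 7/34)
j=3 picked index 2: u0 ∈ [-3/68, 9/68)
intersection: [0, 9/68)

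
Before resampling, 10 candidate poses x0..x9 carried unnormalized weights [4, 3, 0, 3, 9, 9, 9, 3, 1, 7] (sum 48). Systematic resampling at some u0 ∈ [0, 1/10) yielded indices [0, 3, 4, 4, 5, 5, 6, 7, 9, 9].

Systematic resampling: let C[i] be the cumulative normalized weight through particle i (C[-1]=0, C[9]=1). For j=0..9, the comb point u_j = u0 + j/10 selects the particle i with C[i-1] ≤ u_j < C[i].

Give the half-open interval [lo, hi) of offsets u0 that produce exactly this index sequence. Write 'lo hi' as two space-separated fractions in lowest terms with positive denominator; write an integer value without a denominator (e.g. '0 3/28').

17/240 1/12

C = [1/12, 7/48, 7/48, 5/24, 19/48, 7/12, 37/48, 5/6, 41/48, 1]
j=0 picked index 0: u0 ∈ [0, 1/12)
j=1 picked index 3: u0 ∈ [11/240, 13/120)
j=2 picked index 4: u0 ∈ [1/120, 47/240)
j=3 picked index 4: u0 ∈ [-11/120, 23/240)
j=4 picked index 5: u0 ∈ [-1/240, 11/60)
j=5 picked index 5: u0 ∈ [-5/48, 1/12)
j=6 picked index 6: u0 ∈ [-1/60, 41/240)
j=7 picked index 7: u0 ∈ [17/240, 2/15)
j=8 picked index 9: u0 ∈ [13/240, 1/5)
j=9 picked index 9: u0 ∈ [-11/240, 1/10)
intersection: [17/240, 1/12)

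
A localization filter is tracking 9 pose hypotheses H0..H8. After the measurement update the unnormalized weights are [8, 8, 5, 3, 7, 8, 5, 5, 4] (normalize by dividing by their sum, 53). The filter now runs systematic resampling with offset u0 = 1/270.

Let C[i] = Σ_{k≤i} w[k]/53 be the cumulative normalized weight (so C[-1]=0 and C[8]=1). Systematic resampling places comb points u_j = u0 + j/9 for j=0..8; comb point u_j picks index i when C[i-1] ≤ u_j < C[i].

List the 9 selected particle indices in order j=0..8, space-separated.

C = [8/53, 16/53, 21/53, 24/53, 31/53, 39/53, 44/53, 49/53, 1]
j=0: u_0=1/270 ∈ [0, 8/53) → index 0
j=1: u_1=31/270 ∈ [0, 8/53) → index 0
j=2: u_2=61/270 ∈ [8/53, 16/53) → index 1
j=3: u_3=91/270 ∈ [16/53, 21/53) → index 2
j=4: u_4=121/270 ∈ [21/53, 24/53) → index 3
j=5: u_5=151/270 ∈ [24/53, 31/53) → index 4
j=6: u_6=181/270 ∈ [31/53, 39/53) → index 5
j=7: u_7=211/270 ∈ [39/53, 44/53) → index 6
j=8: u_8=241/270 ∈ [44/53, 49/53) → index 7

0 0 1 2 3 4 5 6 7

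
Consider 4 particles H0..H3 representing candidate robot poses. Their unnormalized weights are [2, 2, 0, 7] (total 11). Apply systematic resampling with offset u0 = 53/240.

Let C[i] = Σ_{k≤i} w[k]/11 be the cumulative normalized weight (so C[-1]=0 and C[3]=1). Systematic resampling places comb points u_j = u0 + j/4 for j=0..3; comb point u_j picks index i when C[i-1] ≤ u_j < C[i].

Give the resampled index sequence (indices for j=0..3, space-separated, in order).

1 3 3 3

C = [2/11, 4/11, 4/11, 1]
j=0: u_0=53/240 ∈ [2/11, 4/11) → index 1
j=1: u_1=113/240 ∈ [4/11, 1) → index 3
j=2: u_2=173/240 ∈ [4/11, 1) → index 3
j=3: u_3=233/240 ∈ [4/11, 1) → index 3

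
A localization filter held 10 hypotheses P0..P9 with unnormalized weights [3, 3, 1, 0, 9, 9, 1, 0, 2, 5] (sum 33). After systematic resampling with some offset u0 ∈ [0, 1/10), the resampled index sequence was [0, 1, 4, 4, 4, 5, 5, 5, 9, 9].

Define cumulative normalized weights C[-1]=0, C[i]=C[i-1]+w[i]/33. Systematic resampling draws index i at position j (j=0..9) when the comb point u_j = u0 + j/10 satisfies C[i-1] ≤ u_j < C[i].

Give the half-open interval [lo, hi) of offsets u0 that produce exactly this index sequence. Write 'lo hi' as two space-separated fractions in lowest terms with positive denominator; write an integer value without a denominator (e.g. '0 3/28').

C = [1/11, 2/11, 7/33, 7/33, 16/33, 25/33, 26/33, 26/33, 28/33, 1]
j=0 picked index 0: u0 ∈ [0, 1/11)
j=1 picked index 1: u0 ∈ [-1/110, 9/110)
j=2 picked index 4: u0 ∈ [2/165, 47/165)
j=3 picked index 4: u0 ∈ [-29/330, 61/330)
j=4 picked index 4: u0 ∈ [-31/165, 14/165)
j=5 picked index 5: u0 ∈ [-1/66, 17/66)
j=6 picked index 5: u0 ∈ [-19/165, 26/165)
j=7 picked index 5: u0 ∈ [-71/330, 19/330)
j=8 picked index 9: u0 ∈ [8/165, 1/5)
j=9 picked index 9: u0 ∈ [-17/330, 1/10)
intersection: [8/165, 19/330)

8/165 19/330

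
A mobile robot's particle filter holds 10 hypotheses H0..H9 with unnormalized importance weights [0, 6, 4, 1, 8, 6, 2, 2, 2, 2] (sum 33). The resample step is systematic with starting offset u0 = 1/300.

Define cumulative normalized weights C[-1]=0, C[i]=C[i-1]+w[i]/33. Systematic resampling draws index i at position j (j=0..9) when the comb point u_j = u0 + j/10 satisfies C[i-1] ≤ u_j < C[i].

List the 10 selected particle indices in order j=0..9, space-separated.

C = [0, 2/11, 10/33, 1/3, 19/33, 25/33, 9/11, 29/33, 31/33, 1]
j=0: u_0=1/300 ∈ [0, 2/11) → index 1
j=1: u_1=31/300 ∈ [0, 2/11) → index 1
j=2: u_2=61/300 ∈ [2/11, 10/33) → index 2
j=3: u_3=91/300 ∈ [10/33, 1/3) → index 3
j=4: u_4=121/300 ∈ [1/3, 19/33) → index 4
j=5: u_5=151/300 ∈ [1/3, 19/33) → index 4
j=6: u_6=181/300 ∈ [19/33, 25/33) → index 5
j=7: u_7=211/300 ∈ [19/33, 25/33) → index 5
j=8: u_8=241/300 ∈ [25/33, 9/11) → index 6
j=9: u_9=271/300 ∈ [29/33, 31/33) → index 8

1 1 2 3 4 4 5 5 6 8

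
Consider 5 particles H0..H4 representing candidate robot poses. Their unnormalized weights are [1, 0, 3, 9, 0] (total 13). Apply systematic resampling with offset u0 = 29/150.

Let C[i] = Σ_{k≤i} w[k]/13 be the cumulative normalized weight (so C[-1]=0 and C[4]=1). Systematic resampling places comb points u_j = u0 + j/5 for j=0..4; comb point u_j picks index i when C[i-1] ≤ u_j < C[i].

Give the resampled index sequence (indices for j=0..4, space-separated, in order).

C = [1/13, 1/13, 4/13, 1, 1]
j=0: u_0=29/150 ∈ [1/13, 4/13) → index 2
j=1: u_1=59/150 ∈ [4/13, 1) → index 3
j=2: u_2=89/150 ∈ [4/13, 1) → index 3
j=3: u_3=119/150 ∈ [4/13, 1) → index 3
j=4: u_4=149/150 ∈ [4/13, 1) → index 3

2 3 3 3 3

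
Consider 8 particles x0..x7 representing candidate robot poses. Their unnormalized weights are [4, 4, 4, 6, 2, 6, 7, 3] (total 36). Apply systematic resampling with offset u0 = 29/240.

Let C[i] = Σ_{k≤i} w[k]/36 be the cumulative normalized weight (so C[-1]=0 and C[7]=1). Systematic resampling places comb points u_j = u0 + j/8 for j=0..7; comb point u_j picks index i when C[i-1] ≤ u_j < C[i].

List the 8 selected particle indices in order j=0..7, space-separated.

C = [1/9, 2/9, 1/3, 1/2, 5/9, 13/18, 11/12, 1]
j=0: u_0=29/240 ∈ [1/9, 2/9) → index 1
j=1: u_1=59/240 ∈ [2/9, 1/3) → index 2
j=2: u_2=89/240 ∈ [1/3, 1/2) → index 3
j=3: u_3=119/240 ∈ [1/3, 1/2) → index 3
j=4: u_4=149/240 ∈ [5/9, 13/18) → index 5
j=5: u_5=179/240 ∈ [13/18, 11/12) → index 6
j=6: u_6=209/240 ∈ [13/18, 11/12) → index 6
j=7: u_7=239/240 ∈ [11/12, 1) → index 7

1 2 3 3 5 6 6 7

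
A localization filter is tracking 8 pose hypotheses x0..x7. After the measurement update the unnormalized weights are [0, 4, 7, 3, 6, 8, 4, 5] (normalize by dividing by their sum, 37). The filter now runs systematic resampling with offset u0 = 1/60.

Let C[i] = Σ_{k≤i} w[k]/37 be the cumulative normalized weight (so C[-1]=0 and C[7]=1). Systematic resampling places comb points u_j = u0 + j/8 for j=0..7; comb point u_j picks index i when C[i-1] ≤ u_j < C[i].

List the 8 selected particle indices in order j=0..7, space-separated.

1 2 2 4 4 5 6 7

C = [0, 4/37, 11/37, 14/37, 20/37, 28/37, 32/37, 1]
j=0: u_0=1/60 ∈ [0, 4/37) → index 1
j=1: u_1=17/120 ∈ [4/37, 11/37) → index 2
j=2: u_2=4/15 ∈ [4/37, 11/37) → index 2
j=3: u_3=47/120 ∈ [14/37, 20/37) → index 4
j=4: u_4=31/60 ∈ [14/37, 20/37) → index 4
j=5: u_5=77/120 ∈ [20/37, 28/37) → index 5
j=6: u_6=23/30 ∈ [28/37, 32/37) → index 6
j=7: u_7=107/120 ∈ [32/37, 1) → index 7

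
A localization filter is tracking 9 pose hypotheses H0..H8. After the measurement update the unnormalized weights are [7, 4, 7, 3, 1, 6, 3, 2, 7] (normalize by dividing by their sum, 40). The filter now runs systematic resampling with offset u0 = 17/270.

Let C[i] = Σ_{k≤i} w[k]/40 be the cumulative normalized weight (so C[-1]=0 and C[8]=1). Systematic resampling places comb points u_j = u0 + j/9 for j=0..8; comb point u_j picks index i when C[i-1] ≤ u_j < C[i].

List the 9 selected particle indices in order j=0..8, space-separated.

C = [7/40, 11/40, 9/20, 21/40, 11/20, 7/10, 31/40, 33/40, 1]
j=0: u_0=17/270 ∈ [0, 7/40) → index 0
j=1: u_1=47/270 ∈ [0, 7/40) → index 0
j=2: u_2=77/270 ∈ [11/40, 9/20) → index 2
j=3: u_3=107/270 ∈ [11/40, 9/20) → index 2
j=4: u_4=137/270 ∈ [9/20, 21/40) → index 3
j=5: u_5=167/270 ∈ [11/20, 7/10) → index 5
j=6: u_6=197/270 ∈ [7/10, 31/40) → index 6
j=7: u_7=227/270 ∈ [33/40, 1) → index 8
j=8: u_8=257/270 ∈ [33/40, 1) → index 8

0 0 2 2 3 5 6 8 8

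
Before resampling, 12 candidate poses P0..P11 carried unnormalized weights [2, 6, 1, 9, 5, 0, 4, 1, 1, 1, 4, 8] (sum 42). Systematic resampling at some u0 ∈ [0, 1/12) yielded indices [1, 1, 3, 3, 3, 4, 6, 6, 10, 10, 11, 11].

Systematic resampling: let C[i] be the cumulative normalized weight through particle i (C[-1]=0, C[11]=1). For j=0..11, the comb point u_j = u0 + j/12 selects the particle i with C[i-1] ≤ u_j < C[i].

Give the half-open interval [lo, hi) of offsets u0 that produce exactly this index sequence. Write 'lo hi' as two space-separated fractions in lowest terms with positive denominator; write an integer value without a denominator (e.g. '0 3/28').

1/21 5/84

C = [1/21, 4/21, 3/14, 3/7, 23/42, 23/42, 9/14, 2/3, 29/42, 5/7, 17/21, 1]
j=0 picked index 1: u0 ∈ [1/21, 4/21)
j=1 picked index 1: u0 ∈ [-1/28, 3/28)
j=2 picked index 3: u0 ∈ [1/21, 11/42)
j=3 picked index 3: u0 ∈ [-1/28, 5/28)
j=4 picked index 3: u0 ∈ [-5/42, 2/21)
j=5 picked index 4: u0 ∈ [1/84, 11/84)
j=6 picked index 6: u0 ∈ [1/21, 1/7)
j=7 picked index 6: u0 ∈ [-1/28, 5/84)
j=8 picked index 10: u0 ∈ [1/21, 1/7)
j=9 picked index 10: u0 ∈ [-1/28, 5/84)
j=10 picked index 11: u0 ∈ [-1/42, 1/6)
j=11 picked index 11: u0 ∈ [-3/28, 1/12)
intersection: [1/21, 5/84)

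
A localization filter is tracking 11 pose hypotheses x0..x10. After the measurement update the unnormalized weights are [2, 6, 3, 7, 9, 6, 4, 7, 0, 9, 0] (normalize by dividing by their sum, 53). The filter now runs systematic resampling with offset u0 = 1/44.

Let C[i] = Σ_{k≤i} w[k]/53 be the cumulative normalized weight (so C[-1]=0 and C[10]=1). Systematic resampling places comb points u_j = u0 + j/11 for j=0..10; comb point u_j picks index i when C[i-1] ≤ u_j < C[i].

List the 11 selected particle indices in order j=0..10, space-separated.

0 1 2 3 4 4 5 6 7 9 9

C = [2/53, 8/53, 11/53, 18/53, 27/53, 33/53, 37/53, 44/53, 44/53, 1, 1]
j=0: u_0=1/44 ∈ [0, 2/53) → index 0
j=1: u_1=5/44 ∈ [2/53, 8/53) → index 1
j=2: u_2=9/44 ∈ [8/53, 11/53) → index 2
j=3: u_3=13/44 ∈ [11/53, 18/53) → index 3
j=4: u_4=17/44 ∈ [18/53, 27/53) → index 4
j=5: u_5=21/44 ∈ [18/53, 27/53) → index 4
j=6: u_6=25/44 ∈ [27/53, 33/53) → index 5
j=7: u_7=29/44 ∈ [33/53, 37/53) → index 6
j=8: u_8=3/4 ∈ [37/53, 44/53) → index 7
j=9: u_9=37/44 ∈ [44/53, 1) → index 9
j=10: u_10=41/44 ∈ [44/53, 1) → index 9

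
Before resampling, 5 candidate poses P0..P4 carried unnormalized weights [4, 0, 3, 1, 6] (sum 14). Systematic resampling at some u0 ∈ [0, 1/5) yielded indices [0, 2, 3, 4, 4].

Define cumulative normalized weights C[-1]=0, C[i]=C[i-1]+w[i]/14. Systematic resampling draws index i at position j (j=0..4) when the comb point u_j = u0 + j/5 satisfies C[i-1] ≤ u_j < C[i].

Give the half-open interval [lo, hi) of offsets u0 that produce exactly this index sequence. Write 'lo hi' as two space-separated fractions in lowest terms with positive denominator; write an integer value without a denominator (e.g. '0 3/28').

1/10 6/35

C = [2/7, 2/7, 1/2, 4/7, 1]
j=0 picked index 0: u0 ∈ [0, 2/7)
j=1 picked index 2: u0 ∈ [3/35, 3/10)
j=2 picked index 3: u0 ∈ [1/10, 6/35)
j=3 picked index 4: u0 ∈ [-1/35, 2/5)
j=4 picked index 4: u0 ∈ [-8/35, 1/5)
intersection: [1/10, 6/35)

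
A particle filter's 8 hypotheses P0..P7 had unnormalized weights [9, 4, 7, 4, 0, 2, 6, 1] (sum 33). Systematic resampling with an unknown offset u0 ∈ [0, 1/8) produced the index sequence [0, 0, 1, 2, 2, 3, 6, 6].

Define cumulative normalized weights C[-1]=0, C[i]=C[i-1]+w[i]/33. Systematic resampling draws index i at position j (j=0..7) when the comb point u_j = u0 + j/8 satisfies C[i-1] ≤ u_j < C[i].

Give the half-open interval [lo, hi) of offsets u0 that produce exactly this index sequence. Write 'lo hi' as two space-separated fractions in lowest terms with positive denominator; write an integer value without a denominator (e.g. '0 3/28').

5/132 25/264

C = [3/11, 13/33, 20/33, 8/11, 8/11, 26/33, 32/33, 1]
j=0 picked index 0: u0 ∈ [0, 3/11)
j=1 picked index 0: u0 ∈ [-1/8, 13/88)
j=2 picked index 1: u0 ∈ [1/44, 19/132)
j=3 picked index 2: u0 ∈ [5/264, 61/264)
j=4 picked index 2: u0 ∈ [-7/66, 7/66)
j=5 picked index 3: u0 ∈ [-5/264, 9/88)
j=6 picked index 6: u0 ∈ [5/132, 29/132)
j=7 picked index 6: u0 ∈ [-23/264, 25/264)
intersection: [5/132, 25/264)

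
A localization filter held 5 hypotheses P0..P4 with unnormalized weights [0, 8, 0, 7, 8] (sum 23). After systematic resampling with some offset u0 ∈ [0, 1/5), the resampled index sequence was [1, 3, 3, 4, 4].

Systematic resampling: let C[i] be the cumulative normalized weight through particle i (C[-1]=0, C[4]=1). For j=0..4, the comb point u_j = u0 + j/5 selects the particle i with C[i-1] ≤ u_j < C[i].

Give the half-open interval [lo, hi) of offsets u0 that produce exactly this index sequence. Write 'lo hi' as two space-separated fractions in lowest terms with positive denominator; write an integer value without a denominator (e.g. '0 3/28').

17/115 1/5

C = [0, 8/23, 8/23, 15/23, 1]
j=0 picked index 1: u0 ∈ [0, 8/23)
j=1 picked index 3: u0 ∈ [17/115, 52/115)
j=2 picked index 3: u0 ∈ [-6/115, 29/115)
j=3 picked index 4: u0 ∈ [6/115, 2/5)
j=4 picked index 4: u0 ∈ [-17/115, 1/5)
intersection: [17/115, 1/5)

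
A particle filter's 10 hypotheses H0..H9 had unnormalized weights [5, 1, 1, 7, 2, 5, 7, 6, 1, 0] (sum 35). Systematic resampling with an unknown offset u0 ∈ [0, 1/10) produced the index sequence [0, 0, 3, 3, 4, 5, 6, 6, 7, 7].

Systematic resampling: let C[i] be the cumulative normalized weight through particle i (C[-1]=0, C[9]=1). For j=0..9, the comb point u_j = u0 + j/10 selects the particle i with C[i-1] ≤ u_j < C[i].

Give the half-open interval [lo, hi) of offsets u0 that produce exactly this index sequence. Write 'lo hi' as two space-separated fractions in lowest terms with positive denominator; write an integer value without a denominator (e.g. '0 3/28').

0 3/70

C = [1/7, 6/35, 1/5, 2/5, 16/35, 3/5, 4/5, 34/35, 1, 1]
j=0 picked index 0: u0 ∈ [0, 1/7)
j=1 picked index 0: u0 ∈ [-1/10, 3/70)
j=2 picked index 3: u0 ∈ [0, 1/5)
j=3 picked index 3: u0 ∈ [-1/10, 1/10)
j=4 picked index 4: u0 ∈ [0, 2/35)
j=5 picked index 5: u0 ∈ [-3/70, 1/10)
j=6 picked index 6: u0 ∈ [0, 1/5)
j=7 picked index 6: u0 ∈ [-1/10, 1/10)
j=8 picked index 7: u0 ∈ [0, 6/35)
j=9 picked index 7: u0 ∈ [-1/10, 1/14)
intersection: [0, 3/70)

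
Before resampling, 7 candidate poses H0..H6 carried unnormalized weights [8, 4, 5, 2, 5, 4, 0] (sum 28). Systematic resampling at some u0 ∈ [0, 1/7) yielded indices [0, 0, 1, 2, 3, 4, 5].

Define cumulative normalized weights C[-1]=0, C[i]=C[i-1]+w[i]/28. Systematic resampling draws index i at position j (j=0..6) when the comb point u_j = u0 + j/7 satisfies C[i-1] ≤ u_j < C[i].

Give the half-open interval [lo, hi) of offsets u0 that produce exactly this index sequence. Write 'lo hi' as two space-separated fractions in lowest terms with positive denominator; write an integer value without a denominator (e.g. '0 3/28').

C = [2/7, 3/7, 17/28, 19/28, 6/7, 1, 1]
j=0 picked index 0: u0 ∈ [0, 2/7)
j=1 picked index 0: u0 ∈ [-1/7, 1/7)
j=2 picked index 1: u0 ∈ [0, 1/7)
j=3 picked index 2: u0 ∈ [0, 5/28)
j=4 picked index 3: u0 ∈ [1/28, 3/28)
j=5 picked index 4: u0 ∈ [-1/28, 1/7)
j=6 picked index 5: u0 ∈ [0, 1/7)
intersection: [1/28, 3/28)

1/28 3/28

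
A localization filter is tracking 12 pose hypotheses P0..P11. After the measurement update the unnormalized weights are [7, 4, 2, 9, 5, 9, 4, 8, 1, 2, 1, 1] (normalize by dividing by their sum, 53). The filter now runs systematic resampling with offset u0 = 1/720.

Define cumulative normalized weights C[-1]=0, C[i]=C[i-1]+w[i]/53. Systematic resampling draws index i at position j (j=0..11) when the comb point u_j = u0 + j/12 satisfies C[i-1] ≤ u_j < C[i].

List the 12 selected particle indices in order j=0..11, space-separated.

0 0 1 3 3 4 4 5 5 6 7 8

C = [7/53, 11/53, 13/53, 22/53, 27/53, 36/53, 40/53, 48/53, 49/53, 51/53, 52/53, 1]
j=0: u_0=1/720 ∈ [0, 7/53) → index 0
j=1: u_1=61/720 ∈ [0, 7/53) → index 0
j=2: u_2=121/720 ∈ [7/53, 11/53) → index 1
j=3: u_3=181/720 ∈ [13/53, 22/53) → index 3
j=4: u_4=241/720 ∈ [13/53, 22/53) → index 3
j=5: u_5=301/720 ∈ [22/53, 27/53) → index 4
j=6: u_6=361/720 ∈ [22/53, 27/53) → index 4
j=7: u_7=421/720 ∈ [27/53, 36/53) → index 5
j=8: u_8=481/720 ∈ [27/53, 36/53) → index 5
j=9: u_9=541/720 ∈ [36/53, 40/53) → index 6
j=10: u_10=601/720 ∈ [40/53, 48/53) → index 7
j=11: u_11=661/720 ∈ [48/53, 49/53) → index 8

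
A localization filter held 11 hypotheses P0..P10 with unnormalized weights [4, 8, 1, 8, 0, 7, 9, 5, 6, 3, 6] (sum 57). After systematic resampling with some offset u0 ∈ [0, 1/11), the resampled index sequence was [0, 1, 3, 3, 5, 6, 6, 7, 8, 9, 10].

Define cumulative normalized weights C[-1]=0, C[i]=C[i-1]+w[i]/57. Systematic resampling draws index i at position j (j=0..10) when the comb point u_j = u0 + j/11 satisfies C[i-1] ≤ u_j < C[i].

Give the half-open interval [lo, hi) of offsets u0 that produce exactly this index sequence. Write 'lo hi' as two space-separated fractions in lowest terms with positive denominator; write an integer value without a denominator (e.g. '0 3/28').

29/627 4/57

C = [4/57, 4/19, 13/57, 7/19, 7/19, 28/57, 37/57, 14/19, 16/19, 17/19, 1]
j=0 picked index 0: u0 ∈ [0, 4/57)
j=1 picked index 1: u0 ∈ [-13/627, 25/209)
j=2 picked index 3: u0 ∈ [29/627, 39/209)
j=3 picked index 3: u0 ∈ [-28/627, 20/209)
j=4 picked index 5: u0 ∈ [1/209, 80/627)
j=5 picked index 6: u0 ∈ [23/627, 122/627)
j=6 picked index 6: u0 ∈ [-34/627, 65/627)
j=7 picked index 7: u0 ∈ [8/627, 21/209)
j=8 picked index 8: u0 ∈ [2/209, 24/209)
j=9 picked index 9: u0 ∈ [5/209, 16/209)
j=10 picked index 10: u0 ∈ [-3/209, 1/11)
intersection: [29/627, 4/57)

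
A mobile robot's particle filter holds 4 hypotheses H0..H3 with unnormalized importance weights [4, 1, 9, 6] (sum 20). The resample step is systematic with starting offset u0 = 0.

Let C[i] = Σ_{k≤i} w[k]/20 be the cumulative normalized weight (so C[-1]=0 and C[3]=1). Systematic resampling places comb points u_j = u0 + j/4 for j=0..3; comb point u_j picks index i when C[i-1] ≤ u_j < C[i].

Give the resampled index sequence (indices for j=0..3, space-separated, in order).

C = [1/5, 1/4, 7/10, 1]
j=0: u_0=0 ∈ [0, 1/5) → index 0
j=1: u_1=1/4 ∈ [1/4, 7/10) → index 2
j=2: u_2=1/2 ∈ [1/4, 7/10) → index 2
j=3: u_3=3/4 ∈ [7/10, 1) → index 3

0 2 2 3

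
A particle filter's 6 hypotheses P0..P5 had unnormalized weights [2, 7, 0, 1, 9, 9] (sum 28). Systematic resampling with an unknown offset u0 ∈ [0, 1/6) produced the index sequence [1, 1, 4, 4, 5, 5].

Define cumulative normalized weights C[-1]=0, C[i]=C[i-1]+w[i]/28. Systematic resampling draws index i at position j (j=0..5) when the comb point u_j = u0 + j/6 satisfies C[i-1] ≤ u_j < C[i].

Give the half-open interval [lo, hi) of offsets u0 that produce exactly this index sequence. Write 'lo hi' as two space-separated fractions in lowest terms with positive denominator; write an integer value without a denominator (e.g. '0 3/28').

C = [1/14, 9/28, 9/28, 5/14, 19/28, 1]
j=0 picked index 1: u0 ∈ [1/14, 9/28)
j=1 picked index 1: u0 ∈ [-2/21, 13/84)
j=2 picked index 4: u0 ∈ [1/42, 29/84)
j=3 picked index 4: u0 ∈ [-1/7, 5/28)
j=4 picked index 5: u0 ∈ [1/84, 1/3)
j=5 picked index 5: u0 ∈ [-13/84, 1/6)
intersection: [1/14, 13/84)

1/14 13/84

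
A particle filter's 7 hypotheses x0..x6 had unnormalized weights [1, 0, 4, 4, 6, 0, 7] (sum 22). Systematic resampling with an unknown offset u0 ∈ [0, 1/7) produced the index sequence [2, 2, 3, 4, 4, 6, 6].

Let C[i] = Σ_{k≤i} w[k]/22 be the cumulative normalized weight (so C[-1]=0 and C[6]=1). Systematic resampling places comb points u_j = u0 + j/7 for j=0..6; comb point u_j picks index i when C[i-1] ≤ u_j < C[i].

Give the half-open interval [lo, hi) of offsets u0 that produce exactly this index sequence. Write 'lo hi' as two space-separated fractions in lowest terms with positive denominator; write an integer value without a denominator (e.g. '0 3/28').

C = [1/22, 1/22, 5/22, 9/22, 15/22, 15/22, 1]
j=0 picked index 2: u0 ∈ [1/22, 5/22)
j=1 picked index 2: u0 ∈ [-15/154, 13/154)
j=2 picked index 3: u0 ∈ [-9/154, 19/154)
j=3 picked index 4: u0 ∈ [-3/154, 39/154)
j=4 picked index 4: u0 ∈ [-25/154, 17/154)
j=5 picked index 6: u0 ∈ [-5/154, 2/7)
j=6 picked index 6: u0 ∈ [-27/154, 1/7)
intersection: [1/22, 13/154)

1/22 13/154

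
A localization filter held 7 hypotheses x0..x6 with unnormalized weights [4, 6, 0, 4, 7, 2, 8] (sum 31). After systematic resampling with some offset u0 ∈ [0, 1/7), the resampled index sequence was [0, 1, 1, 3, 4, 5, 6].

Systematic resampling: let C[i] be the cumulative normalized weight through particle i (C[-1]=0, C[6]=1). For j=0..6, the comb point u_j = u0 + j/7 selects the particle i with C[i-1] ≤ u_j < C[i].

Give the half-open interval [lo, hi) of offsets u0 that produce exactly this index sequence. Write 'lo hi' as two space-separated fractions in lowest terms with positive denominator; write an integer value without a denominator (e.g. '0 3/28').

0 5/217

C = [4/31, 10/31, 10/31, 14/31, 21/31, 23/31, 1]
j=0 picked index 0: u0 ∈ [0, 4/31)
j=1 picked index 1: u0 ∈ [-3/217, 39/217)
j=2 picked index 1: u0 ∈ [-34/217, 8/217)
j=3 picked index 3: u0 ∈ [-23/217, 5/217)
j=4 picked index 4: u0 ∈ [-26/217, 23/217)
j=5 picked index 5: u0 ∈ [-8/217, 6/217)
j=6 picked index 6: u0 ∈ [-25/217, 1/7)
intersection: [0, 5/217)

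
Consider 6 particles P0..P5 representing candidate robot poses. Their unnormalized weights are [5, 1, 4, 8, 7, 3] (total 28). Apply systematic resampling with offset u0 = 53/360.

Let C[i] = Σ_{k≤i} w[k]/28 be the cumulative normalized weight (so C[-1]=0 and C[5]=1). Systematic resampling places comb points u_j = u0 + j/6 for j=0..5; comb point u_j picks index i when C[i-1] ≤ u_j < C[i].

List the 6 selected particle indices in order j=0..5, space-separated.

C = [5/28, 3/14, 5/14, 9/14, 25/28, 1]
j=0: u_0=53/360 ∈ [0, 5/28) → index 0
j=1: u_1=113/360 ∈ [3/14, 5/14) → index 2
j=2: u_2=173/360 ∈ [5/14, 9/14) → index 3
j=3: u_3=233/360 ∈ [9/14, 25/28) → index 4
j=4: u_4=293/360 ∈ [9/14, 25/28) → index 4
j=5: u_5=353/360 ∈ [25/28, 1) → index 5

0 2 3 4 4 5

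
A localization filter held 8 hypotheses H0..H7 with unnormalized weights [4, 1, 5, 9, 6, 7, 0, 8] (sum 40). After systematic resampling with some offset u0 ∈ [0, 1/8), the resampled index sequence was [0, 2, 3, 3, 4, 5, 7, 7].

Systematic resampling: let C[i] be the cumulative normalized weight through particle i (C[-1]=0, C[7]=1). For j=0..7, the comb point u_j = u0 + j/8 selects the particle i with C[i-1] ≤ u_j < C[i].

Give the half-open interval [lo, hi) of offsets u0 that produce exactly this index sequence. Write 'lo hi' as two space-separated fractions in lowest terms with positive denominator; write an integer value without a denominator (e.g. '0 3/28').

C = [1/10, 1/8, 1/4, 19/40, 5/8, 4/5, 4/5, 1]
j=0 picked index 0: u0 ∈ [0, 1/10)
j=1 picked index 2: u0 ∈ [0, 1/8)
j=2 picked index 3: u0 ∈ [0, 9/40)
j=3 picked index 3: u0 ∈ [-1/8, 1/10)
j=4 picked index 4: u0 ∈ [-1/40, 1/8)
j=5 picked index 5: u0 ∈ [0, 7/40)
j=6 picked index 7: u0 ∈ [1/20, 1/4)
j=7 picked index 7: u0 ∈ [-3/40, 1/8)
intersection: [1/20, 1/10)

1/20 1/10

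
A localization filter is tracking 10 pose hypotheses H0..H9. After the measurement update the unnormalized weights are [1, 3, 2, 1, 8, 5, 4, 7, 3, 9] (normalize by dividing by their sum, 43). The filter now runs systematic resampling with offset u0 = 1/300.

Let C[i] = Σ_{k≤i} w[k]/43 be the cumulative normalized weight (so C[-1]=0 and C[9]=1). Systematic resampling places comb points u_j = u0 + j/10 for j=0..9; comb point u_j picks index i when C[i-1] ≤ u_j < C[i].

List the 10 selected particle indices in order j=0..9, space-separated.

C = [1/43, 4/43, 6/43, 7/43, 15/43, 20/43, 24/43, 31/43, 34/43, 1]
j=0: u_0=1/300 ∈ [0, 1/43) → index 0
j=1: u_1=31/300 ∈ [4/43, 6/43) → index 2
j=2: u_2=61/300 ∈ [7/43, 15/43) → index 4
j=3: u_3=91/300 ∈ [7/43, 15/43) → index 4
j=4: u_4=121/300 ∈ [15/43, 20/43) → index 5
j=5: u_5=151/300 ∈ [20/43, 24/43) → index 6
j=6: u_6=181/300 ∈ [24/43, 31/43) → index 7
j=7: u_7=211/300 ∈ [24/43, 31/43) → index 7
j=8: u_8=241/300 ∈ [34/43, 1) → index 9
j=9: u_9=271/300 ∈ [34/43, 1) → index 9

0 2 4 4 5 6 7 7 9 9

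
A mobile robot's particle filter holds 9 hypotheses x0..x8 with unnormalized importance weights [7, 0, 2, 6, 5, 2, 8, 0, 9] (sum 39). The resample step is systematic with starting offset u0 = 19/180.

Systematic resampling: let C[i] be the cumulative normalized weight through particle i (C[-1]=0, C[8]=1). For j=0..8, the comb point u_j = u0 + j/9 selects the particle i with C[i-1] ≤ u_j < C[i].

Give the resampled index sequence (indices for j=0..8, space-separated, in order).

0 2 3 4 5 6 8 8 8

C = [7/39, 7/39, 3/13, 5/13, 20/39, 22/39, 10/13, 10/13, 1]
j=0: u_0=19/180 ∈ [0, 7/39) → index 0
j=1: u_1=13/60 ∈ [7/39, 3/13) → index 2
j=2: u_2=59/180 ∈ [3/13, 5/13) → index 3
j=3: u_3=79/180 ∈ [5/13, 20/39) → index 4
j=4: u_4=11/20 ∈ [20/39, 22/39) → index 5
j=5: u_5=119/180 ∈ [22/39, 10/13) → index 6
j=6: u_6=139/180 ∈ [10/13, 1) → index 8
j=7: u_7=53/60 ∈ [10/13, 1) → index 8
j=8: u_8=179/180 ∈ [10/13, 1) → index 8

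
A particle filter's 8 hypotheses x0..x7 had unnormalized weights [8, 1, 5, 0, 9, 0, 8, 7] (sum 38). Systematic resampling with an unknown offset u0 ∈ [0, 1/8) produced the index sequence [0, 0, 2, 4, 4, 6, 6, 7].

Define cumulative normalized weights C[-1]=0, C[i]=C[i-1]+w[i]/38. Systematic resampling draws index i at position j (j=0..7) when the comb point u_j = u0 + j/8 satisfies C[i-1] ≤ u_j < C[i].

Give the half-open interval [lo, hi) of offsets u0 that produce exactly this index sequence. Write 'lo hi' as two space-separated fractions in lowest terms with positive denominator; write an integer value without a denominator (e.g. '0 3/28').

C = [4/19, 9/38, 7/19, 7/19, 23/38, 23/38, 31/38, 1]
j=0 picked index 0: u0 ∈ [0, 4/19)
j=1 picked index 0: u0 ∈ [-1/8, 13/152)
j=2 picked index 2: u0 ∈ [-1/76, 9/76)
j=3 picked index 4: u0 ∈ [-1/152, 35/152)
j=4 picked index 4: u0 ∈ [-5/38, 2/19)
j=5 picked index 6: u0 ∈ [-3/152, 29/152)
j=6 picked index 6: u0 ∈ [-11/76, 5/76)
j=7 picked index 7: u0 ∈ [-9/152, 1/8)
intersection: [0, 5/76)

0 5/76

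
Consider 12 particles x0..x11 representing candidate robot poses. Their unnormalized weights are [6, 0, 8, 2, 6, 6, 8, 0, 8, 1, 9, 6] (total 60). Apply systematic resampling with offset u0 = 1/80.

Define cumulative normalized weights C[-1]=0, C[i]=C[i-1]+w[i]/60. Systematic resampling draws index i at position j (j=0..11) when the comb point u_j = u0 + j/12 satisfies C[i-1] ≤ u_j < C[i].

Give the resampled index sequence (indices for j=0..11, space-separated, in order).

0 0 2 3 4 5 6 6 8 10 10 11

C = [1/10, 1/10, 7/30, 4/15, 11/30, 7/15, 3/5, 3/5, 11/15, 3/4, 9/10, 1]
j=0: u_0=1/80 ∈ [0, 1/10) → index 0
j=1: u_1=23/240 ∈ [0, 1/10) → index 0
j=2: u_2=43/240 ∈ [1/10, 7/30) → index 2
j=3: u_3=21/80 ∈ [7/30, 4/15) → index 3
j=4: u_4=83/240 ∈ [4/15, 11/30) → index 4
j=5: u_5=103/240 ∈ [11/30, 7/15) → index 5
j=6: u_6=41/80 ∈ [7/15, 3/5) → index 6
j=7: u_7=143/240 ∈ [7/15, 3/5) → index 6
j=8: u_8=163/240 ∈ [3/5, 11/15) → index 8
j=9: u_9=61/80 ∈ [3/4, 9/10) → index 10
j=10: u_10=203/240 ∈ [3/4, 9/10) → index 10
j=11: u_11=223/240 ∈ [9/10, 1) → index 11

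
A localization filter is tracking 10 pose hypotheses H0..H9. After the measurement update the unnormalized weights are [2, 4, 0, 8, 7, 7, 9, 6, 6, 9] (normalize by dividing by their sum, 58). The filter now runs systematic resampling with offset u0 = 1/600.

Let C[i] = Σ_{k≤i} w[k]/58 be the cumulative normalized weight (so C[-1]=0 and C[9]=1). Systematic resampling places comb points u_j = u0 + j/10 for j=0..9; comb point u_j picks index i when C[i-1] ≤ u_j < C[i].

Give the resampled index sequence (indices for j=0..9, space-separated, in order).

0 1 3 4 5 6 6 7 8 9

C = [1/29, 3/29, 3/29, 7/29, 21/58, 14/29, 37/58, 43/58, 49/58, 1]
j=0: u_0=1/600 ∈ [0, 1/29) → index 0
j=1: u_1=61/600 ∈ [1/29, 3/29) → index 1
j=2: u_2=121/600 ∈ [3/29, 7/29) → index 3
j=3: u_3=181/600 ∈ [7/29, 21/58) → index 4
j=4: u_4=241/600 ∈ [21/58, 14/29) → index 5
j=5: u_5=301/600 ∈ [14/29, 37/58) → index 6
j=6: u_6=361/600 ∈ [14/29, 37/58) → index 6
j=7: u_7=421/600 ∈ [37/58, 43/58) → index 7
j=8: u_8=481/600 ∈ [43/58, 49/58) → index 8
j=9: u_9=541/600 ∈ [49/58, 1) → index 9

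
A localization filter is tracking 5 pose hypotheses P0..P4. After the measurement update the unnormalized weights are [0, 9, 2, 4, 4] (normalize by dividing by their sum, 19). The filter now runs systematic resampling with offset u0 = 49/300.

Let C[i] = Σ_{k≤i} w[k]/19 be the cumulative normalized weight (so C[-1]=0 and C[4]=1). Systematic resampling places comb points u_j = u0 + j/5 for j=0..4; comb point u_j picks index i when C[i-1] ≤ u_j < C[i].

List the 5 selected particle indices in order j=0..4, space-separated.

C = [0, 9/19, 11/19, 15/19, 1]
j=0: u_0=49/300 ∈ [0, 9/19) → index 1
j=1: u_1=109/300 ∈ [0, 9/19) → index 1
j=2: u_2=169/300 ∈ [9/19, 11/19) → index 2
j=3: u_3=229/300 ∈ [11/19, 15/19) → index 3
j=4: u_4=289/300 ∈ [15/19, 1) → index 4

1 1 2 3 4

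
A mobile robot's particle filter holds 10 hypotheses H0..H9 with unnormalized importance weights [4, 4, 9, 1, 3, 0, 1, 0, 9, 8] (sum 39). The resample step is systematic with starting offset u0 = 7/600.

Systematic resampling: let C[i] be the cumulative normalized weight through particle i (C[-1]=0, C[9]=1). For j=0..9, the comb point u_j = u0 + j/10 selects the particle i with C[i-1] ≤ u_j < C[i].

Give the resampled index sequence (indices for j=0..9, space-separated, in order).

0 1 2 2 2 4 8 8 9 9

C = [4/39, 8/39, 17/39, 6/13, 7/13, 7/13, 22/39, 22/39, 31/39, 1]
j=0: u_0=7/600 ∈ [0, 4/39) → index 0
j=1: u_1=67/600 ∈ [4/39, 8/39) → index 1
j=2: u_2=127/600 ∈ [8/39, 17/39) → index 2
j=3: u_3=187/600 ∈ [8/39, 17/39) → index 2
j=4: u_4=247/600 ∈ [8/39, 17/39) → index 2
j=5: u_5=307/600 ∈ [6/13, 7/13) → index 4
j=6: u_6=367/600 ∈ [22/39, 31/39) → index 8
j=7: u_7=427/600 ∈ [22/39, 31/39) → index 8
j=8: u_8=487/600 ∈ [31/39, 1) → index 9
j=9: u_9=547/600 ∈ [31/39, 1) → index 9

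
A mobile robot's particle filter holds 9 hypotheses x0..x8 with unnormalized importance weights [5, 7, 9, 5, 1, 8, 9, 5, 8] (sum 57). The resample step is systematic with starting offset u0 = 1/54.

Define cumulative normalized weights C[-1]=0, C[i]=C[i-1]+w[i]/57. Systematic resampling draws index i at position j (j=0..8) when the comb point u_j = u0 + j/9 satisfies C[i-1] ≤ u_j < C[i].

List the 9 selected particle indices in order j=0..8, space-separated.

0 1 2 2 4 5 6 7 8

C = [5/57, 4/19, 7/19, 26/57, 9/19, 35/57, 44/57, 49/57, 1]
j=0: u_0=1/54 ∈ [0, 5/57) → index 0
j=1: u_1=7/54 ∈ [5/57, 4/19) → index 1
j=2: u_2=13/54 ∈ [4/19, 7/19) → index 2
j=3: u_3=19/54 ∈ [4/19, 7/19) → index 2
j=4: u_4=25/54 ∈ [26/57, 9/19) → index 4
j=5: u_5=31/54 ∈ [9/19, 35/57) → index 5
j=6: u_6=37/54 ∈ [35/57, 44/57) → index 6
j=7: u_7=43/54 ∈ [44/57, 49/57) → index 7
j=8: u_8=49/54 ∈ [49/57, 1) → index 8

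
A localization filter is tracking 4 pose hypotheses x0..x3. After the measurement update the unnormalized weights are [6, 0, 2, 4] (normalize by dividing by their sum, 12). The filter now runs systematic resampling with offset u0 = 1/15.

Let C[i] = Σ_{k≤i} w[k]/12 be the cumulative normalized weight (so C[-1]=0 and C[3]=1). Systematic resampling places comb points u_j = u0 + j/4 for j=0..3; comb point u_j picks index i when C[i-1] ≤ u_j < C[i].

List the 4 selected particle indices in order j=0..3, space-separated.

0 0 2 3

C = [1/2, 1/2, 2/3, 1]
j=0: u_0=1/15 ∈ [0, 1/2) → index 0
j=1: u_1=19/60 ∈ [0, 1/2) → index 0
j=2: u_2=17/30 ∈ [1/2, 2/3) → index 2
j=3: u_3=49/60 ∈ [2/3, 1) → index 3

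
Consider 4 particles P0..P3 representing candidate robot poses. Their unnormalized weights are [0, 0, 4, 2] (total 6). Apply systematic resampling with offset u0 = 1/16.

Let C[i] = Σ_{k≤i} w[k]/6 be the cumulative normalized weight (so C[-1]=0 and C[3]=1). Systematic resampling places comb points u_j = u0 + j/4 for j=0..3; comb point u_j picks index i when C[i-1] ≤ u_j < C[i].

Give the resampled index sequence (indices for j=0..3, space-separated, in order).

2 2 2 3

C = [0, 0, 2/3, 1]
j=0: u_0=1/16 ∈ [0, 2/3) → index 2
j=1: u_1=5/16 ∈ [0, 2/3) → index 2
j=2: u_2=9/16 ∈ [0, 2/3) → index 2
j=3: u_3=13/16 ∈ [2/3, 1) → index 3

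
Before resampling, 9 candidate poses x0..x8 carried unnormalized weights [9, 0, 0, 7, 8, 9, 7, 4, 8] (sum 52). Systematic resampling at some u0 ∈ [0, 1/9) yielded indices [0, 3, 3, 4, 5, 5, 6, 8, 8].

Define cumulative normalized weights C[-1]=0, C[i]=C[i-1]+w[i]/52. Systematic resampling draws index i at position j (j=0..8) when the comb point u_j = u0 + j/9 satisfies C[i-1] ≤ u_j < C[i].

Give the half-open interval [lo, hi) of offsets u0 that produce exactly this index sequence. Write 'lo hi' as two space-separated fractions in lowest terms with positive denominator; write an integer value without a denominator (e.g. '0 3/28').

C = [9/52, 9/52, 9/52, 4/13, 6/13, 33/52, 10/13, 11/13, 1]
j=0 picked index 0: u0 ∈ [0, 9/52)
j=1 picked index 3: u0 ∈ [29/468, 23/117)
j=2 picked index 3: u0 ∈ [-23/468, 10/117)
j=3 picked index 4: u0 ∈ [-1/39, 5/39)
j=4 picked index 5: u0 ∈ [2/117, 89/468)
j=5 picked index 5: u0 ∈ [-11/117, 37/468)
j=6 picked index 6: u0 ∈ [-5/156, 4/39)
j=7 picked index 8: u0 ∈ [8/117, 2/9)
j=8 picked index 8: u0 ∈ [-5/117, 1/9)
intersection: [8/117, 37/468)

8/117 37/468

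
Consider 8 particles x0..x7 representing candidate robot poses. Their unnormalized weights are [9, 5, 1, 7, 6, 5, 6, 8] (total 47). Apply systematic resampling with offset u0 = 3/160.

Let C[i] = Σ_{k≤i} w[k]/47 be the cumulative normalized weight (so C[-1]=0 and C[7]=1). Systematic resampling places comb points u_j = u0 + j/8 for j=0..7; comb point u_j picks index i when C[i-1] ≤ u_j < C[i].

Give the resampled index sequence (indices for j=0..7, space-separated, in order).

C = [9/47, 14/47, 15/47, 22/47, 28/47, 33/47, 39/47, 1]
j=0: u_0=3/160 ∈ [0, 9/47) → index 0
j=1: u_1=23/160 ∈ [0, 9/47) → index 0
j=2: u_2=43/160 ∈ [9/47, 14/47) → index 1
j=3: u_3=63/160 ∈ [15/47, 22/47) → index 3
j=4: u_4=83/160 ∈ [22/47, 28/47) → index 4
j=5: u_5=103/160 ∈ [28/47, 33/47) → index 5
j=6: u_6=123/160 ∈ [33/47, 39/47) → index 6
j=7: u_7=143/160 ∈ [39/47, 1) → index 7

0 0 1 3 4 5 6 7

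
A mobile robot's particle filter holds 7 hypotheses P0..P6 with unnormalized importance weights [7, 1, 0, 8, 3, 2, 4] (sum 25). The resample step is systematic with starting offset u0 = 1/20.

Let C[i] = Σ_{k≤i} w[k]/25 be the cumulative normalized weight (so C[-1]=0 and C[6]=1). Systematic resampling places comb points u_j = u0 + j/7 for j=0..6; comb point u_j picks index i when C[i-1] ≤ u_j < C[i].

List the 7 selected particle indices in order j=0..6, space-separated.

C = [7/25, 8/25, 8/25, 16/25, 19/25, 21/25, 1]
j=0: u_0=1/20 ∈ [0, 7/25) → index 0
j=1: u_1=27/140 ∈ [0, 7/25) → index 0
j=2: u_2=47/140 ∈ [8/25, 16/25) → index 3
j=3: u_3=67/140 ∈ [8/25, 16/25) → index 3
j=4: u_4=87/140 ∈ [8/25, 16/25) → index 3
j=5: u_5=107/140 ∈ [19/25, 21/25) → index 5
j=6: u_6=127/140 ∈ [21/25, 1) → index 6

0 0 3 3 3 5 6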